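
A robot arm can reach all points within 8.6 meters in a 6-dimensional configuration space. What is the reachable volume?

V_6(8.6) = π^(6/2) · (8.6)^6 / Γ(6/2 + 1) ≈ 2.09069e+06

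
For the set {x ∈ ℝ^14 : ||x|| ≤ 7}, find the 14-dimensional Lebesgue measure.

V = 96889010407·π^7/720 ≈ 4.06435e+11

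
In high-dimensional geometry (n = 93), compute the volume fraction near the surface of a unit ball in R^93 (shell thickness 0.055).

1 - (1-0.055)^93 ≈ 0.99481 ≈ 99.48%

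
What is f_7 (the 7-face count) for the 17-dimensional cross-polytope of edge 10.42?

f_7(17-orthoplex) = 2^8 · (17 choose 8) = 6223360.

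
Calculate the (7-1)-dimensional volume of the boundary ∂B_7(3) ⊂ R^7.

The surface area of an n-ball is 2π^(n/2) r^(n-1) / Γ(n/2). For n=7, r=3: 3888·π^3/5 ≈ 24110.5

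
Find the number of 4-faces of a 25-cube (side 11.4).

Number of 4-faces = C(25,4) · 2^(25-4) = 12650 · 2097152 = 26528972800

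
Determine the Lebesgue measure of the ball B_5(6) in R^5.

V = 20736·π^2/5 ≈ 40931.2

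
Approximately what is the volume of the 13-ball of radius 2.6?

The n-ball volume is π^(n/2)·r^n/Γ(n/2+1). With n=13, r=2.6: V ≈ 225941.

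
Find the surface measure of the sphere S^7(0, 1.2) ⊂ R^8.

S = n·V_n(r)/r = 8·V_8(1.2)/1.2 (volume-to-surface relation), giving 116.345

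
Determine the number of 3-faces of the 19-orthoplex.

f_3(19-orthoplex) = 2^4 · (19 choose 4) = 62016.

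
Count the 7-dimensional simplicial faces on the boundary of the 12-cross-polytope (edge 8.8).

Number of 7-faces = 2^(7+1) · C(12,7+1) = 256 · 495 = 126720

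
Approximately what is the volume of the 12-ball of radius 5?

The n-ball volume is π^(n/2)·r^n/Γ(n/2+1). With n=12, r=5: V = 48828125·π^6/144 ≈ 3.25992e+08.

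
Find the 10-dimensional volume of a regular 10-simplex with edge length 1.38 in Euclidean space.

For a regular n-simplex with edge a, V = (a^n / n!)·√((n+1)/2^n). With a=1.38, n=10: V ≈ 7.15442e-07.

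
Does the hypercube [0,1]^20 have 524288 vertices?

False. The 20-cube has 2^20 = 1048576 vertices.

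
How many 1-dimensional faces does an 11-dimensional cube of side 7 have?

f_1(11-cube) = (11 choose 1) · 2^10 = 11264.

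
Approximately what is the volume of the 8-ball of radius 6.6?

Volume = π^{8/2}·(6.6)^8/Γ(5) ≈ 1.4613e+07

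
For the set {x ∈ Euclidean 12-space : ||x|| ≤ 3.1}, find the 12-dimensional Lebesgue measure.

Volume = π^{12/2}·(3.1)^12/Γ(7) ≈ 1.05174e+06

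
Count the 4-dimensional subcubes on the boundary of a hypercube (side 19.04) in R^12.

An n-cube has C(n,k)·2^(n-k) k-faces. Here C(12,4)·2^8 = 495·256 = 126720.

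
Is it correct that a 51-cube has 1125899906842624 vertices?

False. The 51-cube has 2^51 = 2251799813685248 vertices.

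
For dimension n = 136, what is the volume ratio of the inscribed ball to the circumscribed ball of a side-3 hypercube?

V_in / V_out = (r_in/r_out)^136 = (1/√136)^136 = 136^(-136/2) ≈ 8.30528e-146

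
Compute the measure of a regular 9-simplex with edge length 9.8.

V = (9.8^9 / 9!) · √((9+1) / 2^9) ≈ 321.097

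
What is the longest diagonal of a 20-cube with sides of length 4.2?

||(4.2,4.2,...,4.2)|| = √(20)·4.2 ≈ 18.783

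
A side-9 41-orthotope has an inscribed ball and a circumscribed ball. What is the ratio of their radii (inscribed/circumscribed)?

Ratio = (s/2)/(s√41/2) = 41^(-1/2) ≈ 0.156174.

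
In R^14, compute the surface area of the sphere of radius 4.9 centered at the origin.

The surface area of an n-ball is 2π^(n/2) r^(n-1) / Γ(n/2). For n=14, r=4.9: 7.87582e+09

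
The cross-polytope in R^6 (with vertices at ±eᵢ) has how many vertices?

Number of vertices = 2n = 12.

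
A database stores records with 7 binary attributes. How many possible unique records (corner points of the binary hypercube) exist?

The 7-cube has 2^7 = 128 vertices.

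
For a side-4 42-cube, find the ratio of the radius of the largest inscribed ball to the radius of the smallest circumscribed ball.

Ratio = (s/2)/(s√42/2) = 42^(-1/2) ≈ 0.154303.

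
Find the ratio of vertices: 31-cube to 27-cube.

The 31-cube has 2^31 = 2147483648 vertices. The 27-cube has 2^27 = 134217728 vertices. Ratio: 2147483648/134217728 = 16.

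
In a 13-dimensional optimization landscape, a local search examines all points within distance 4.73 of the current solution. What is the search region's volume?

Volume = π^{13/2}·(4.73)^13/Γ(15/2) ≈ 5.40177e+08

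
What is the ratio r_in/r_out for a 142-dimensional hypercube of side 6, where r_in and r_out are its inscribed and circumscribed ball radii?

r_in / r_out = (6/2) / (6√142/2) = 1/√142 ≈ 0.0839181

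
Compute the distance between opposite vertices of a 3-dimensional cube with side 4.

||(4,4,...,4)|| = √(3)·4 ≈ 6.9282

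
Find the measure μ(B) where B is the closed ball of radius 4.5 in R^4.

Volume = π^{4/2}·(4.5)^4/Γ(3) = 6561·π^2/32 ≈ 2023.58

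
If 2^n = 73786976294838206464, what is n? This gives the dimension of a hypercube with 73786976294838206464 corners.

2^n = 73786976294838206464 ⇒ n = log_2(73786976294838206464) = 66.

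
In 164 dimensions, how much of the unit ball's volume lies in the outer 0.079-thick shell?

1 - (1-0.079)^164 ≈ 0.9999986241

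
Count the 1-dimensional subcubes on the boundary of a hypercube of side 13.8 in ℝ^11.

An n-cube has C(n,k)·2^(n-k) k-faces. Here C(11,1)·2^10 = 11·1024 = 11264.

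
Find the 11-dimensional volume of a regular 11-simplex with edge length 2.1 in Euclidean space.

V = (2.1^11 / 11!) · √((11+1) / 2^11) ≈ 6.71711e-06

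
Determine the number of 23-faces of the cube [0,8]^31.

Number of 23-faces = C(31,23) · 2^(31-23) = 7888725 · 256 = 2019513600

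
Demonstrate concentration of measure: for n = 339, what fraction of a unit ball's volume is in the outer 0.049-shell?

1 - (1-0.049)^339 ≈ 0.9999999599 ≈ 99.999996%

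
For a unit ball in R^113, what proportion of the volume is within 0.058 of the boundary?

V(inner)/V(outer) = ((1-0.058)/1)^113 ≈ 0.001169, so the shell fraction is 0.998831.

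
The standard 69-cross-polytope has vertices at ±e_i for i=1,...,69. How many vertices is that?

An n-cross-polytope has 2n vertices; here n = 69, giving 138.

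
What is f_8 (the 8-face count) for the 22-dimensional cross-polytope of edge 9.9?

Number of 8-faces = 2^(8+1) · C(22,8+1) = 512 · 497420 = 254679040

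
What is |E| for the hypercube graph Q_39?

Each of the 2^39 = 549755813888 vertices has degree 39; total edges = 39·2^39/2 = 10720238370816.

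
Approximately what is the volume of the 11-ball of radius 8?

V = 549755813888·π^5/10395 ≈ 1.61843e+10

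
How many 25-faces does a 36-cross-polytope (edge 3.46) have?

Each 25-face is the convex hull of 26 vertices, one chosen as ±e_i from each of 26 distinct axes: 2^26·C(36,26) = 17058191149891584.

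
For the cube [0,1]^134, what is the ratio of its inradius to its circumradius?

For an n-cube of any side s, the inradius is s/2 and the circumradius is s√n/2, so the ratio is 1/√134 ≈ 0.0863868.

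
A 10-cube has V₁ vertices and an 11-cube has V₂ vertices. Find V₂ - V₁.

V₁ = 2^10 = 1024. V₂ = 2^11 = 2048. V₂ - V₁ = 1024.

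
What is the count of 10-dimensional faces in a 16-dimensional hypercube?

Number of 10-faces = C(16,10) · 2^(16-10) = 8008 · 64 = 512512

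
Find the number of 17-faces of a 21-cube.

An n-cube has C(n,k)·2^(n-k) k-faces. Here C(21,17)·2^4 = 5985·16 = 95760.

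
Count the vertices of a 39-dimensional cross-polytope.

Number of vertices = 2n = 78.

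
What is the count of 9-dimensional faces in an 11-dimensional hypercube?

Choose 9 of 11 axes to span the face (C(11,9) = 55 ways), then fix each of the remaining 2 coordinates at one of its two extreme values (2^2 = 4 ways): 55·4 = 220.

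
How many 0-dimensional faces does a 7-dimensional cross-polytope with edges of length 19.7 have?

An n-cross-polytope has 2^(k+1)·C(n,k+1) k-faces. Here 2^1·C(7,1) = 2·7 = 14.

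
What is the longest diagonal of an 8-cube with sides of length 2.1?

The space diagonal of an n-cube of side s is s√n. Here 2.1·√8 ≈ 5.9397.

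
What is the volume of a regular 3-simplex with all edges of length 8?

Volume = (√2/12) · 8³ = 60.3398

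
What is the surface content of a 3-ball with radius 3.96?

S_3(3.96) = 2·π^(3/2)·(3.96)^2 / Γ(3/2) = 4πr² = 4π·(3.96)² ≈ 197.061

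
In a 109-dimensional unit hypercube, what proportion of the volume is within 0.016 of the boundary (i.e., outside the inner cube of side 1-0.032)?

1 - (1 - 2·0.016)^109 = 1 - 0.968^109 ≈ 0.971132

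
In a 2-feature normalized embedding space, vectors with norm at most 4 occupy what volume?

The n-ball volume is π^(n/2)·r^n/Γ(n/2+1). With n=2, r=4: V = 16·π ≈ 50.2655.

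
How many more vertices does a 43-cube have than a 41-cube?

The 43-cube has 2^43 = 8796093022208 vertices. The 41-cube has 2^41 = 2199023255552 vertices. Difference: 8796093022208 - 2199023255552 = 6597069766656.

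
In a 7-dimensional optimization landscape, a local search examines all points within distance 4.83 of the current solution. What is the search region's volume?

The n-ball volume is π^(n/2)·r^n/Γ(n/2+1). With n=7, r=4.83: V ≈ 289741.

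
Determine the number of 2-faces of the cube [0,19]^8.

Choose 2 of 8 axes to span the face (C(8,2) = 28 ways), then fix each of the remaining 6 coordinates at one of its two extreme values (2^6 = 64 ways): 28·64 = 1792.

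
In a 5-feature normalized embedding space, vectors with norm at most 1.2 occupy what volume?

The n-ball volume is π^(n/2)·r^n/Γ(n/2+1). With n=5, r=1.2: V ≈ 13.098.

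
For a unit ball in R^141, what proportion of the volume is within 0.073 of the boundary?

V(inner)/V(outer) = ((1-0.073)/1)^141 ≈ 2.282e-05, so the shell fraction is 0.999977.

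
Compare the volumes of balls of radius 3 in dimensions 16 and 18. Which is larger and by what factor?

V_16(3) ≈ 1.01302e+07, V_18(3) ≈ 3.1825e+07. The 18-ball is larger by a factor of 3.142.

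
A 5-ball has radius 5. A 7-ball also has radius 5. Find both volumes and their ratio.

V_5(5) ≈ 16449.3. V_7(5) ≈ 369122. Ratio V_5/V_7 ≈ 0.04456.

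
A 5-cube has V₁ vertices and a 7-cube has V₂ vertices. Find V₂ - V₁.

V₁ = 2^5 = 32. V₂ = 2^7 = 128. V₂ - V₁ = 96.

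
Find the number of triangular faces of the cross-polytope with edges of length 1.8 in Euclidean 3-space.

Each 2-face is the convex hull of 3 vertices, one chosen as ±e_i from each of 3 distinct axes: 2^3·C(3,3) = 8.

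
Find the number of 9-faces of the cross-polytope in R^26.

Number of 9-faces = 2^(9+1) · C(26,9+1) = 1024 · 5311735 = 5439216640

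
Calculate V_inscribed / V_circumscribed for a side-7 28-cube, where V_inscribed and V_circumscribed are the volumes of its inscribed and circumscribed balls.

V_in / V_out = (r_in/r_out)^28 = (1/√28)^28 = 28^(-28/2) ≈ 5.49272e-21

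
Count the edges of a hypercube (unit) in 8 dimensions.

An n-cube has n·2^(n-1) edges. With n = 8: 8·128 = 1024.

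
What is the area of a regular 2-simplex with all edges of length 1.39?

Area = (√3/4) · 1.39² = 0.836624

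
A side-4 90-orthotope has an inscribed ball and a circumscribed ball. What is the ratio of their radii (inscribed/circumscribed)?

r_in = 4/2 (half the side); r_out = 4√90/2 (half the diagonal). Ratio = 1/√90 ≈ 0.105409.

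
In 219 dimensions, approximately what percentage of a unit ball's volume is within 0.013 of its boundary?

1 - (1-0.013)^219 ≈ 0.943055 ≈ 94.31%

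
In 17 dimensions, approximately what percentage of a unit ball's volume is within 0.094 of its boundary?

1 - (1-0.094)^17 ≈ 0.813285 ≈ 81.33%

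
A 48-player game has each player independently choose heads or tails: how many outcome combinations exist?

The 48-cube has 2^48 = 281474976710656 vertices.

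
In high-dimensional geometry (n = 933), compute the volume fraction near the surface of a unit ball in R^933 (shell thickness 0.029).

1 - (1-0.029)^933 ≈ 1 - 1.19e-12 ≈ (100 - 1.19e-10)%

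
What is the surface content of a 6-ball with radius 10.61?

|∂B_6(10.61)| ≈ 4.16895e+06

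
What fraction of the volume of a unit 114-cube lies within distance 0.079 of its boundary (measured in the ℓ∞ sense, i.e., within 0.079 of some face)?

The inner cube has side 1-2·0.079 = 0.842 and volume (0.842)^114 ≈ 3.059e-09, so the shell holds 0.9999999969 of the volume.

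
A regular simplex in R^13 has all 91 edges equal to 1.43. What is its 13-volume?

For a regular n-simplex with edge a, V = (a^n / n!)·√((n+1)/2^n). With a=1.43, n=13: V ≈ 6.94156e-10.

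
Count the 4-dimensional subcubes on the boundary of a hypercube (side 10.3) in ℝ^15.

An n-cube has C(n,k)·2^(n-k) k-faces. Here C(15,4)·2^11 = 1365·2048 = 2795520.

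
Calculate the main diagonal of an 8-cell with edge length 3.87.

Diagonal = √4 · 3.87 = 7.74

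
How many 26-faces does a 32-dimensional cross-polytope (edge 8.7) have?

An n-cross-polytope has 2^(k+1)·C(n,k+1) k-faces. Here 2^27·C(32,27) = 134217728·201376 = 27028229193728.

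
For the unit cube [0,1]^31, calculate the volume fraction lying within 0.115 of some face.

Shell fraction = 1 - (1-0.23)^31 ≈ 0.999697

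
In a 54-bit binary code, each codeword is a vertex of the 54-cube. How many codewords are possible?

Number of vertices = 2^54 = 18014398509481984.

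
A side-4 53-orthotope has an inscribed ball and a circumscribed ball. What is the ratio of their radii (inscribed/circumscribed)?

Ratio = (s/2)/(s√53/2) = 53^(-1/2) ≈ 0.137361.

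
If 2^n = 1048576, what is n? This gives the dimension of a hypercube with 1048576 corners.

Since 2^n = 1048576, we have n = 20.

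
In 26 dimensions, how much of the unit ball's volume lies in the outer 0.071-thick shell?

1 - (1-0.071)^26 ≈ 0.85263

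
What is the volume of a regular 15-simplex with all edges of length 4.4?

V = (4.4^15 / 15!) · √((15+1) / 2^15) ≈ 7.57924e-05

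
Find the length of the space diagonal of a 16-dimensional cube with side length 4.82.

||(4.82,4.82,...,4.82)|| = √(16)·4.82 = 19.28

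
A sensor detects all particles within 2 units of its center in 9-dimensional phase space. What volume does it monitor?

V = 16384·π^4/945 ≈ 1688.84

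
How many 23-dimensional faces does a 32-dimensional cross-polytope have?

Number of 23-faces = 2^(23+1) · C(32,23+1) = 16777216 · 10518300 = 176467791052800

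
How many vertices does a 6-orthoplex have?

An n-cross-polytope has 2^(k+1)·C(n,k+1) k-faces. Here 2^1·C(6,1) = 2·6 = 12.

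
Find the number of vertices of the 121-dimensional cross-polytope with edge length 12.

Number of vertices = 2n = 242.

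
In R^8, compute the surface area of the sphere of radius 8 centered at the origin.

S_8(8) = 2·π^(8/2)·(8)^7 / Γ(8/2) = 2097152·π^4/3 ≈ 6.80939e+07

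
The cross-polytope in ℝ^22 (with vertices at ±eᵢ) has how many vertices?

The vertices are ±e_1, ..., ±e_22, so there are 2·22 = 44.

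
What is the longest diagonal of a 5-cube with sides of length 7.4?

The space diagonal of an n-cube of side s is s√n. Here 7.4·√5 ≈ 16.5469.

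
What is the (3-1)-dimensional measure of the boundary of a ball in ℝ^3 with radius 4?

S_3(4) = 2·π^(3/2)·(4)^2 / Γ(3/2) = 4πr² = 4π·(4)² ≈ 201.062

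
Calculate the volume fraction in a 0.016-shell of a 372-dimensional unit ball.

Shell fraction = 1 - (1-0.016)^372 ≈ 0.997522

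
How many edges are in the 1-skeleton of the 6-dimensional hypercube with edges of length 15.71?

Each of the 2^6 = 64 vertices has degree 6; total edges = 6·2^6/2 = 192.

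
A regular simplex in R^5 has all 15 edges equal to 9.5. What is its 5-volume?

V = (9.5^5 / 5!) · √((5+1) / 2^5) ≈ 279.214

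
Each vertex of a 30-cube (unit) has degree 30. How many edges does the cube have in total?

An n-cube has n·2^(n-1) edges. With n = 30: 30·536870912 = 16106127360.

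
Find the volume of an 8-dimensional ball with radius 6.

Volume = π^{8/2}·(6)^8/Γ(5) = 69984·π^4 ≈ 6.81708e+06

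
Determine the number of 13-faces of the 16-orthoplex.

f_13(16-orthoplex) = 2^14 · (16 choose 14) = 1966080.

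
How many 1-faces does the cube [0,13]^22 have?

Each of the 2^22 = 4194304 vertices has degree 22; total edges = 22·2^22/2 = 46137344.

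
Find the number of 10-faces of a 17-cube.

Choose 10 of 17 axes to span the face (C(17,10) = 19448 ways), then fix each of the remaining 7 coordinates at one of its two extreme values (2^7 = 128 ways): 19448·128 = 2489344.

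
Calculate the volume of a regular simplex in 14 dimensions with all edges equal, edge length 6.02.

For a regular n-simplex with edge a, V = (a^n / n!)·√((n+1)/2^n). With a=6.02, n=14: V ≈ 0.0284956.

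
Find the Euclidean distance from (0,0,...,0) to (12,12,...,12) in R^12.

The space diagonal of an n-cube of side s is s√n. Here 12·√12 ≈ 41.5692.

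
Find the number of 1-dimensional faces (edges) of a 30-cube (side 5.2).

The 30-cube has n·2^(n-1) = 30·2^29 = 30·536870912 = 16106127360 edges.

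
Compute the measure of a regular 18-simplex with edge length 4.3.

Volume = 4.3^18 · √(19/2^18) / 18! ≈ 3.35891e-07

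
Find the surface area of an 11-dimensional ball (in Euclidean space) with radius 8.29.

|∂B_11(8.29)| ≈ 3.17719e+10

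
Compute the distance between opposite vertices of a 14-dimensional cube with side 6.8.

The space diagonal of an n-cube of side s is s√n. Here 6.8·√14 ≈ 25.4433.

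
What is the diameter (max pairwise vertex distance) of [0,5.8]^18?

||(5.8,5.8,...,5.8)|| = √(18)·5.8 ≈ 24.6073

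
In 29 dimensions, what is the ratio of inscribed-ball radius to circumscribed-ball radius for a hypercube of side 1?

For an n-cube of any side s, the inradius is s/2 and the circumradius is s√n/2, so the ratio is 1/√29 ≈ 0.185695.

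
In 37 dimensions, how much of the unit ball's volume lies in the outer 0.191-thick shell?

V(inner)/V(outer) = ((1-0.191)/1)^37 ≈ 0.0003927, so the shell fraction is 0.999607.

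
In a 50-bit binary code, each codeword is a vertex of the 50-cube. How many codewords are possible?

The 50-cube has 2^50 = 1125899906842624 vertices.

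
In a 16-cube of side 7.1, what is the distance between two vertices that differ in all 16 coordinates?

Diagonal = √16 · 7.1 = 28.4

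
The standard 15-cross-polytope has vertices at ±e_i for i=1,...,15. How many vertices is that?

Number of vertices = 2n = 30.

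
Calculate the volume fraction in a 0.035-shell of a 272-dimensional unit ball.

V(inner)/V(outer) = ((1-0.035)/1)^272 ≈ 6.186e-05, so the shell fraction is 0.999938.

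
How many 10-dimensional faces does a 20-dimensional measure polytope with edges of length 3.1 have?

Choose 10 of 20 axes to span the face (C(20,10) = 184756 ways), then fix each of the remaining 10 coordinates at one of its two extreme values (2^10 = 1024 ways): 184756·1024 = 189190144.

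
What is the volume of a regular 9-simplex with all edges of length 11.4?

V = (11.4^9 / 9!) · √((9+1) / 2^9) ≈ 1252.41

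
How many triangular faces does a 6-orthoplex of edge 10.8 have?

Number of 2-faces = 2^(2+1) · C(6,2+1) = 8 · 20 = 160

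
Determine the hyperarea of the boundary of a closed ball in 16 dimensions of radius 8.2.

S_16(8.2) = 2·π^(16/2)·(8.2)^15 / Γ(16/2) ≈ 1.9187e+14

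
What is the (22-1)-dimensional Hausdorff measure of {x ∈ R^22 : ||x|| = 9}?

S_22(9) = 2·π^(22/2)·(9)^21 / Γ(22/2) = 1350851717672992089·π^11/22400 ≈ 1.77422e+19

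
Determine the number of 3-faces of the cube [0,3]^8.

Number of 3-faces = C(8,3) · 2^(8-3) = 56 · 32 = 1792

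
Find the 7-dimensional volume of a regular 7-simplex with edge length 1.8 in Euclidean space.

V = (1.8^7 / 7!) · √((7+1) / 2^7) ≈ 0.00303681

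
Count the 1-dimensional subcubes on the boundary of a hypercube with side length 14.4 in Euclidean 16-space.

f_1(16-cube) = (16 choose 1) · 2^15 = 524288.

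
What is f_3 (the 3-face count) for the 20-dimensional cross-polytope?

An n-cross-polytope has 2^(k+1)·C(n,k+1) k-faces. Here 2^4·C(20,4) = 16·4845 = 77520.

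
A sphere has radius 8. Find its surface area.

S = n·V_n(r)/r = 3·V_3(8)/8 (volume-to-surface relation), giving 4πr² = 4π·(8)² ≈ 804.248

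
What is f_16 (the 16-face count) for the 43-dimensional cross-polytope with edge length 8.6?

f_16(43-orthoplex) = 2^17 · (43 choose 17) = 55203810346008576.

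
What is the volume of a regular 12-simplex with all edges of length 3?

V = (3^12 / 12!) · √((12+1) / 2^12) ≈ 6.25043e-05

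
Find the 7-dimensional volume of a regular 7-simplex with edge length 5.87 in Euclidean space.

For a regular n-simplex with edge a, V = (a^n / n!)·√((n+1)/2^n). With a=5.87, n=7: V ≈ 11.9118.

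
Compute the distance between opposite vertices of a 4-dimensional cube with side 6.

Diagonal = √4 · 6 = 12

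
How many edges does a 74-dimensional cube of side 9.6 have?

The 74-cube has n·2^(n-1) = 74·2^73 = 74·9444732965739290427392 = 698910239464707491627008 edges.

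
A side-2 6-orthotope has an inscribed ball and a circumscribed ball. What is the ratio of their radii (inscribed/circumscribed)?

Ratio = (s/2)/(s√6/2) = 6^(-1/2) ≈ 0.408248.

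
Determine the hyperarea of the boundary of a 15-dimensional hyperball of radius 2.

S = n·V_n(r)/r = 15·V_15(2)/2 (volume-to-surface relation), giving 4194304·π^7/135135 ≈ 93743.5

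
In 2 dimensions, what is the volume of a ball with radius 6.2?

The n-ball volume is π^(n/2)·r^n/Γ(n/2+1). With n=2, r=6.2: V ≈ 120.763.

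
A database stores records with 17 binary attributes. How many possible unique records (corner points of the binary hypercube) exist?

The 17-cube has 2^17 = 131072 vertices.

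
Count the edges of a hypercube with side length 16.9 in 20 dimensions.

Each of the 2^20 = 1048576 vertices has degree 20; total edges = 20·2^20/2 = 10485760.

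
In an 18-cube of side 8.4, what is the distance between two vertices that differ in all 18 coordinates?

The space diagonal of an n-cube of side s is s√n. Here 8.4·√18 ≈ 35.6382.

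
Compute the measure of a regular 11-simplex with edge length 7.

For a regular n-simplex with edge a, V = (a^n / n!)·√((n+1)/2^n). With a=7, n=11: V ≈ 3.79183.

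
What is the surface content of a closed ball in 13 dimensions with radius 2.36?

S = n·V_n(r)/r = 13·V_13(2.36)/2.36 (volume-to-surface relation), giving 353369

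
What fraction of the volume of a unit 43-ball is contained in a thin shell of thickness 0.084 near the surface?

Shell fraction = 1 - (1-0.084)^43 ≈ 0.977012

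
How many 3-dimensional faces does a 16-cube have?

f_3(16-cube) = (16 choose 3) · 2^13 = 4587520.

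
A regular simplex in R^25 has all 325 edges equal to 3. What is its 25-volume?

V_25 = √(26) · 3^25 / (25! · 2^(25/2)) ≈ 4.80836e-17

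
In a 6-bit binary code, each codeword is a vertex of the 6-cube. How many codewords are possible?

Each vertex is a binary string of length 6, so there are 2^6 = 64.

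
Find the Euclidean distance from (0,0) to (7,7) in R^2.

Diagonal = √2 · 7 ≈ 9.89949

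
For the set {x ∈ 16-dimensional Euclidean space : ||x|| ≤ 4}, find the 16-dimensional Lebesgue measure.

V_16(4) = π^(16/2) · (4)^16 / Γ(16/2 + 1) = 33554432·π^8/315 ≈ 1.01074e+09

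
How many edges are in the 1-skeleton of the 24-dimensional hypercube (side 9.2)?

The 24-cube has n·2^(n-1) = 24·2^23 = 24·8388608 = 201326592 edges.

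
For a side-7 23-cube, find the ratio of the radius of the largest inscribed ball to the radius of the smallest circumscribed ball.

Ratio = (s/2)/(s√23/2) = 23^(-1/2) ≈ 0.208514.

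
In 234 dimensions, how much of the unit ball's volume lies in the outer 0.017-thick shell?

Shell fraction = 1 - (1-0.017)^234 ≈ 0.981906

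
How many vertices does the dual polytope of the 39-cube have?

Number of vertices = 2n = 78.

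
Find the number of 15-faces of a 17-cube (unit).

An n-cube has C(n,k)·2^(n-k) k-faces. Here C(17,15)·2^2 = 136·4 = 544.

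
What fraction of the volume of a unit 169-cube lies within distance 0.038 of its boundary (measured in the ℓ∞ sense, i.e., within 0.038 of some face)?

The inner cube has side 1-2·0.038 = 0.924 and volume (0.924)^169 ≈ 1.58e-06, so the shell holds 0.9999984203 of the volume.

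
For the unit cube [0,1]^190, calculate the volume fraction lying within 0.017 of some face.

1 - (1 - 2·0.017)^190 = 1 - 0.966^190 ≈ 0.998602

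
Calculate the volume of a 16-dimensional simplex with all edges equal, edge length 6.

V_16 = √(17) · 6^16 / (16! · 2^(16/2)) ≈ 0.00217163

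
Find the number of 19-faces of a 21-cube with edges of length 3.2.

An n-cube has C(n,k)·2^(n-k) k-faces. Here C(21,19)·2^2 = 210·4 = 840.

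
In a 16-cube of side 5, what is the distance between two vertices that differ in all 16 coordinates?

Diagonal = √16 · 5 = 20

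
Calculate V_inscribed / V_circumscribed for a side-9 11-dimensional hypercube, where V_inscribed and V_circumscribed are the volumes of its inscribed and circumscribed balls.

V_in/V_out = n^(-n/2) = 11^(-11/2) ≈ 1.87215e-06.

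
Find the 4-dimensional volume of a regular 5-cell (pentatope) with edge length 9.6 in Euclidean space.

V_4 = √(5) · 9.6^4 / (4! · 2^(4/2)) ≈ 197.833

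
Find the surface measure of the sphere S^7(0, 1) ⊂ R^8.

|∂B_8(1)| = π^4/3 ≈ 32.4697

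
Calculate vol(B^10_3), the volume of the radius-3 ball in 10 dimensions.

V = 19683·π^5/40 ≈ 150585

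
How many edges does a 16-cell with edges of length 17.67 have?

f_1(4-orthoplex) = 2^2 · (4 choose 2) = 24.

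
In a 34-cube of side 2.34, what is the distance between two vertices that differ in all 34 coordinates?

||(2.34,2.34,...,2.34)|| = √(34)·2.34 ≈ 13.6444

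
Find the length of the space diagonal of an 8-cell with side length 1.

Diagonal = √4 · 1 = 2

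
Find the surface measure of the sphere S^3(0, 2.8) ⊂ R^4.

S_4(2.8) = 2·π^(4/2)·(2.8)^3 / Γ(4/2) ≈ 433.315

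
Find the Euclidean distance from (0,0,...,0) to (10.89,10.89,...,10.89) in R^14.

d = √(10.89² + 10.89² + ... + 10.89²) [14 terms] = √(14·10.89²) = 10.89√14 ≈ 40.7466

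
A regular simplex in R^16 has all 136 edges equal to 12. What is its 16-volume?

V = (12^16 / 16!) · √((16+1) / 2^16) ≈ 142.32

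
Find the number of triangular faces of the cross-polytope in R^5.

f_2(5-orthoplex) = 2^3 · (5 choose 3) = 80.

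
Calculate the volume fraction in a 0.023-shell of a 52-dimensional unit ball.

Shell fraction = 1 - (1-0.023)^52 ≈ 0.701793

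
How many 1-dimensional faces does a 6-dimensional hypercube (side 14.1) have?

Number of 1-faces = C(6,1) · 2^(6-1) = 6 · 32 = 192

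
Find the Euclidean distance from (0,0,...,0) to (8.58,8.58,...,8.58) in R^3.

The space diagonal of an n-cube of side s is s√n. Here 8.58·√3 ≈ 14.861.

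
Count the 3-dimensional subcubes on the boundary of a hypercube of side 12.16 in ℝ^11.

Choose 3 of 11 axes to span the face (C(11,3) = 165 ways), then fix each of the remaining 8 coordinates at one of its two extreme values (2^8 = 256 ways): 165·256 = 42240.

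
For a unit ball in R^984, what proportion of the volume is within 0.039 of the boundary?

Shell fraction = 1 - (1-0.039)^984 ≈ 1 - 9.996e-18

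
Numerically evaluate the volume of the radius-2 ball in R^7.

V = 2048·π^3/105 ≈ 604.77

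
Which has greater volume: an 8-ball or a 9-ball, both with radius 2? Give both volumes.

V_8(2) ≈ 1039.03. V_9(2) ≈ 1688.84. The 9-ball is larger.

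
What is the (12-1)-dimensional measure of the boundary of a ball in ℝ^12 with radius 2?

|∂B_12(2)| = 512·π^6/15 ≈ 32815.4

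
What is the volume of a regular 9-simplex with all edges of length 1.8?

V = (1.8^9 / 9!) · √((9+1) / 2^9) ≈ 7.63932e-05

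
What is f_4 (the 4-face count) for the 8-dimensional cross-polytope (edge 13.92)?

Number of 4-faces = 2^(4+1) · C(8,4+1) = 32 · 56 = 1792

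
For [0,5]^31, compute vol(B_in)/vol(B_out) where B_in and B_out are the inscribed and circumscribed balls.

V_in / V_out = (r_in/r_out)^31 = (1/√31)^31 = 31^(-31/2) ≈ 7.65409e-24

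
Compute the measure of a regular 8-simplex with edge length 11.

Volume = 11^8 · √(9/2^8) / 8! ≈ 996.833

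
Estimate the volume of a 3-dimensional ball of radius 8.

The n-ball volume is π^(n/2)·r^n/Γ(n/2+1). With n=3, r=8: V = 2048·π/3 ≈ 2144.66.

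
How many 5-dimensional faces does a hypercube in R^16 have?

Number of 5-faces = C(16,5) · 2^(16-5) = 4368 · 2048 = 8945664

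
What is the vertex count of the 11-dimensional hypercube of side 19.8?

Number of vertices = 2^11 = 2048.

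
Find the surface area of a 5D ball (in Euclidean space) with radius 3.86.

|∂B_5(3.86)| ≈ 5842.76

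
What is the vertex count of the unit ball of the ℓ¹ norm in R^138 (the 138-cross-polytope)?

An n-cross-polytope has 2n vertices; here n = 138, giving 276.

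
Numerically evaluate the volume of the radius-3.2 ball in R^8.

Volume = π^{8/2}·(3.2)^8/Γ(5) ≈ 44626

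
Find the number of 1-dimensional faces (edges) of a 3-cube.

Each of the 2^3 = 8 vertices has degree 3; total edges = 3·2^3/2 = 12.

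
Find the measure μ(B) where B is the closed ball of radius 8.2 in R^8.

Volume = π^{8/2}·(8.2)^8/Γ(5) ≈ 8.29658e+07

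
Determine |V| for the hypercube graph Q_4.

An n-cube has 2^n vertices; for n = 4 that is 2^4 = 16.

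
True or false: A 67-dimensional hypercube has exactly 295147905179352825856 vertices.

False. The 67-cube has 2^67 = 147573952589676412928 vertices.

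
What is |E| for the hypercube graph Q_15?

The 15-cube has n·2^(n-1) = 15·2^14 = 15·16384 = 245760 edges.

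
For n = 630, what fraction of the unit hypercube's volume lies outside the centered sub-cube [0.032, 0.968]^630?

Shell fraction = 1 - (1-0.064)^630 ≈ 1 - 8.013e-19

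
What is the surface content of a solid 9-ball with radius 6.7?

The surface area of an n-ball is 2π^(n/2) r^(n-1) / Γ(n/2). For n=9, r=6.7: 1.20548e+08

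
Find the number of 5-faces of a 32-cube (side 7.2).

Number of 5-faces = C(32,5) · 2^(32-5) = 201376 · 134217728 = 27028229193728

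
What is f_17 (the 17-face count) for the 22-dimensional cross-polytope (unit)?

f_17(22-orthoplex) = 2^18 · (22 choose 18) = 1917583360.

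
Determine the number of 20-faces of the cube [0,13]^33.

f_20(33-cube) = (33 choose 20) · 2^13 = 4695379476480.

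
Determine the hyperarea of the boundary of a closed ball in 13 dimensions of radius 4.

The surface area of an n-ball is 2π^(n/2) r^(n-1) / Γ(n/2). For n=13, r=4: 2147483648·π^6/10395 ≈ 1.98612e+08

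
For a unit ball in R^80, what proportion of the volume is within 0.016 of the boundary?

V(inner)/V(outer) = ((1-0.016)/1)^80 ≈ 0.2752, so the shell fraction is 0.724826.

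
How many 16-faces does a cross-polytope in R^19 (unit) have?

Number of 16-faces = 2^(16+1) · C(19,16+1) = 131072 · 171 = 22413312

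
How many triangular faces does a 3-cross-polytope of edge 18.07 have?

f_2(3-orthoplex) = 2^3 · (3 choose 3) = 8.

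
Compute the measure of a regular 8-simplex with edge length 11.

Volume = 11^8 · √(9/2^8) / 8! ≈ 996.833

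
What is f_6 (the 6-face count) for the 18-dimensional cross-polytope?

Number of 6-faces = 2^(6+1) · C(18,6+1) = 128 · 31824 = 4073472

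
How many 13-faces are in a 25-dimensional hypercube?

An n-cube has C(n,k)·2^(n-k) k-faces. Here C(25,13)·2^12 = 5200300·4096 = 21300428800.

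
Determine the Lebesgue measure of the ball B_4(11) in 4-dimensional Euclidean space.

V_4(11) = π^(4/2) · (11)^4 / Γ(4/2 + 1) = 14641·π^2/2 ≈ 72250.4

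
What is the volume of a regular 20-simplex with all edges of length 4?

Volume = 4^20 · √(21/2^20) / 20! ≈ 2.02248e-09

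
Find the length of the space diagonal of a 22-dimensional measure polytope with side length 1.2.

Diagonal = √22 · 1.2 ≈ 5.6285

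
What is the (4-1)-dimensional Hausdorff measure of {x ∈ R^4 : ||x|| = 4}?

S_4(4) = 2·π^(4/2)·(4)^3 / Γ(4/2) = 128·π^2 ≈ 1263.31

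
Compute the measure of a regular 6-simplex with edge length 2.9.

V = (2.9^6 / 6!) · √((6+1) / 2^6) ≈ 0.273221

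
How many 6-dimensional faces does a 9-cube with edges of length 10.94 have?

Number of 6-faces = C(9,6) · 2^(9-6) = 84 · 8 = 672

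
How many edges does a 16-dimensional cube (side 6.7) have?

Number of 1-faces = C(16,1)·2^(16-1) = 16·32768 = 524288.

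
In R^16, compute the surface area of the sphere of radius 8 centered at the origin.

S = n·V_n(r)/r = 16·V_16(8)/8 (volume-to-surface relation), giving 4398046511104·π^8/315 ≈ 1.32479e+14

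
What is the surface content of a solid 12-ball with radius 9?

S_12(9) = 2·π^(12/2)·(9)^11 / Γ(12/2) = 10460353203·π^6/20 ≈ 5.02824e+11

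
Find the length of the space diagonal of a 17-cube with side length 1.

d = √(1² + 1² + ... + 1²) [17 terms] = √(17·1²) = 1√17 ≈ 4.12311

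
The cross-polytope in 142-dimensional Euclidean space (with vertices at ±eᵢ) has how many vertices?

The 142-dimensional cross-polytope has 2n = 2·142 = 284 vertices.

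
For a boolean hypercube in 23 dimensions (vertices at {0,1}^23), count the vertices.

The 23-cube has 2^23 = 8388608 vertices.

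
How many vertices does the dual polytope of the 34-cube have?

Number of vertices = 2n = 68.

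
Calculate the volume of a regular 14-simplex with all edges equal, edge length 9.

For a regular n-simplex with edge a, V = (a^n / n!)·√((n+1)/2^n). With a=9, n=14: V ≈ 7.94004.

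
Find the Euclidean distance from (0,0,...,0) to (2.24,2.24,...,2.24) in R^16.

||(2.24,2.24,...,2.24)|| = √(16)·2.24 = 8.96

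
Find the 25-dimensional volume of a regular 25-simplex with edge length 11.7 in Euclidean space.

V_25 = √(26) · 11.7^25 / (25! · 2^(25/2)) ≈ 0.0287483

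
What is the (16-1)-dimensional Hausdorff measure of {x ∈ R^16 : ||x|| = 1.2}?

S = n·V_n(r)/r = 16·V_16(1.2)/1.2 (volume-to-surface relation), giving 58.0119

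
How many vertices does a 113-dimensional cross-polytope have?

An n-cross-polytope has 2n vertices; here n = 113, giving 226.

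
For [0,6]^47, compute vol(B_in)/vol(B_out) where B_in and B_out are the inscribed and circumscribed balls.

The radii are 6/2 and 6√47/2, so the volume ratio is (1/√47)^47 = 47^{-47/2} ≈ 5.07809e-40.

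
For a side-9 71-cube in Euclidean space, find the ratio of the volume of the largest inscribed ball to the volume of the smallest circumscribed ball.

Volume scales as r^n, and r_in/r_out = 1/√71, giving (1/√71)^71 ≈ 1.9069e-66.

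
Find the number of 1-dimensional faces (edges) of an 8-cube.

Number of 1-faces = C(8,1)·2^(8-1) = 8·128 = 1024.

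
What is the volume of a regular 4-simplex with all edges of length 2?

V = (2^4 / 4!) · √((4+1) / 2^4) ≈ 0.372678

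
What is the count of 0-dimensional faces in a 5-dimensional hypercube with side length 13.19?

An n-cube has C(n,k)·2^(n-k) k-faces. Here C(5,0)·2^5 = 1·32 = 32.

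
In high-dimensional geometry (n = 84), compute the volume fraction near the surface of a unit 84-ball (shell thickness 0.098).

1 - (1-0.098)^84 ≈ 0.999827 ≈ 99.9827%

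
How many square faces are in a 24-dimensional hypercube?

f_2(24-cube) = (24 choose 2) · 2^22 = 1157627904.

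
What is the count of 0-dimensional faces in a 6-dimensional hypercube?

Number of 0-faces = C(6,0) · 2^(6-0) = 1 · 64 = 64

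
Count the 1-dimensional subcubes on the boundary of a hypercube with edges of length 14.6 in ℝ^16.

An n-cube has C(n,k)·2^(n-k) k-faces. Here C(16,1)·2^15 = 16·32768 = 524288.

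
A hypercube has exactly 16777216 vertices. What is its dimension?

n = log_2(16777216) = 24.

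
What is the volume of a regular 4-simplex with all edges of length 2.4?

Volume = 2.4^4 · √(5/2^4) / 4! ≈ 0.772785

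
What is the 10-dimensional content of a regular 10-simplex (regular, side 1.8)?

Volume = 1.8^10 · √(11/2^10) / 10! ≈ 1.01978e-05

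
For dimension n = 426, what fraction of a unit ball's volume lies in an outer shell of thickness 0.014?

1 - (1-0.014)^426 ≈ 0.997536 ≈ 99.75%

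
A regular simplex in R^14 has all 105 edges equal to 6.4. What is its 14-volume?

V = (6.4^14 / 14!) · √((14+1) / 2^14) ≈ 0.0671347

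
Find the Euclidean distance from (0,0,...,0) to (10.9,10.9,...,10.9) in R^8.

The space diagonal of an n-cube of side s is s√n. Here 10.9·√8 ≈ 30.8299.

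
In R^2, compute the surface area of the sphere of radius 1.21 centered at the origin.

|∂B_2(1.21)| = 2πr = 2π·1.21 ≈ 7.60265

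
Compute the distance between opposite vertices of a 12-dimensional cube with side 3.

d = √(3² + 3² + ... + 3²) [12 terms] = √(12·3²) = 3√12 ≈ 10.3923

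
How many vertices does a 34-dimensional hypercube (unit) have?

An n-cube has 2^n vertices; for n = 34 that is 2^34 = 17179869184.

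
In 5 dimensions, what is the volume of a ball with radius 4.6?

Volume = π^{5/2}·(4.6)^5/Γ(7/2) ≈ 10841.5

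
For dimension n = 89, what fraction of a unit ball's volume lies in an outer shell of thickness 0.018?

1 - (1-0.018)^89 ≈ 0.801426 ≈ 80.14%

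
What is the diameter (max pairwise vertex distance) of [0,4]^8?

Diagonal = √8 · 4 ≈ 11.3137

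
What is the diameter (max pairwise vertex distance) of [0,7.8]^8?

||(7.8,7.8,...,7.8)|| = √(8)·7.8 ≈ 22.0617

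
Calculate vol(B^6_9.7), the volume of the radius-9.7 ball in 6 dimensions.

The n-ball volume is π^(n/2)·r^n/Γ(n/2+1). With n=6, r=9.7: V ≈ 4.30456e+06.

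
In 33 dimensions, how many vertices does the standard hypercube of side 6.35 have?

Number of vertices = 2^33 = 8589934592.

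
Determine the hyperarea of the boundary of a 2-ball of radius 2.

|∂B_2(2)| = 2πr = 2π·2 ≈ 12.5664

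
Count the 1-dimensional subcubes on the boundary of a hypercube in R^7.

Choose 1 of 7 axes to span the face (C(7,1) = 7 ways), then fix each of the remaining 6 coordinates at one of its two extreme values (2^6 = 64 ways): 7·64 = 448.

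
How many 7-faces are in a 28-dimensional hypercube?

f_7(28-cube) = (28 choose 7) · 2^21 = 2483111854080.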